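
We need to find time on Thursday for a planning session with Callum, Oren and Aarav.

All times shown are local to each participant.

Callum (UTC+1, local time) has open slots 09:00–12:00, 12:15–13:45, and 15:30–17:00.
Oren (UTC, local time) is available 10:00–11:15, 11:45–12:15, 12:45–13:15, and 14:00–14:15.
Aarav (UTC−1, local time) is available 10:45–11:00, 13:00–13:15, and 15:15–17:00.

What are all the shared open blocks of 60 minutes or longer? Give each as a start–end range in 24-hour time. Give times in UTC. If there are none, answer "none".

Callum → UTC: 08:00–11:00, 11:15–12:45, 14:30–16:00.
Oren → UTC: 10:00–11:15, 11:45–12:15, 12:45–13:15, 14:00–14:15.
Aarav → UTC: 11:45–12:00, 14:00–14:15, 16:15–18:00.
Callum ∩ Oren: 10:00–11:00, 11:45–12:15.
Callum ∩ Oren ∩ Aarav: 11:45–12:00.
Windows ≥ 60 min: (none).

none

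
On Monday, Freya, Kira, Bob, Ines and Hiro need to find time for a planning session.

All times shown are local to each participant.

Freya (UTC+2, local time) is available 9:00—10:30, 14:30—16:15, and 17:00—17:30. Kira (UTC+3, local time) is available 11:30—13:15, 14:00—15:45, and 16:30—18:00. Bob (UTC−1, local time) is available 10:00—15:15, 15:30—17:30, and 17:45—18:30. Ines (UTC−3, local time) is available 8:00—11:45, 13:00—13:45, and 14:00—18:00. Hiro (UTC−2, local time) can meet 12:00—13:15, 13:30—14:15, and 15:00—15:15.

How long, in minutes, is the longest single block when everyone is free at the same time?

15 minutes

Freya → UTC: 07:00–08:30, 12:30–14:15, 15:00–15:30.
Kira → UTC: 08:30–10:15, 11:00–12:45, 13:30–15:00.
Bob → UTC: 11:00–16:15, 16:30–18:30, 18:45–19:30.
Ines → UTC: 11:00–14:45, 16:00–16:45, 17:00–21:00.
Hiro → UTC: 14:00–15:15, 15:30–16:15, 17:00–17:15.
Freya ∩ Kira: 12:30–12:45, 13:30–14:15.
Freya ∩ Kira ∩ Bob: 12:30–12:45, 13:30–14:15.
Freya ∩ Kira ∩ Bob ∩ Ines: 12:30–12:45, 13:30–14:15.
Freya ∩ Kira ∩ Bob ∩ Ines ∩ Hiro: 14:00–14:15.
Single common window of 15 minutes.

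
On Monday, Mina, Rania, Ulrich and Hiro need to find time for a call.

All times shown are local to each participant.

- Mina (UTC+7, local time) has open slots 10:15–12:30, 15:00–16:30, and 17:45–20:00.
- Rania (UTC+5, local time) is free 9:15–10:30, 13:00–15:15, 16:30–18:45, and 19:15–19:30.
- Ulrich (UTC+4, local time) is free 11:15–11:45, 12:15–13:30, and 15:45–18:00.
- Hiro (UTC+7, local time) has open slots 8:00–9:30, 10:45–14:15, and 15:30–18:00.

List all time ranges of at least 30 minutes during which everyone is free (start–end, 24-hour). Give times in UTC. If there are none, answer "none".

Mina → UTC: 03:15–05:30, 08:00–09:30, 10:45–13:00.
Rania → UTC: 04:15–05:30, 08:00–10:15, 11:30–13:45, 14:15–14:30.
Ulrich → UTC: 07:15–07:45, 08:15–09:30, 11:45–14:00.
Hiro → UTC: 01:00–02:30, 03:45–07:15, 08:30–11:00.
Mina ∩ Rania: 04:15–05:30, 08:00–09:30, 11:30–13:00.
Mina ∩ Rania ∩ Ulrich: 08:15–09:30, 11:45–13:00.
Mina ∩ Rania ∩ Ulrich ∩ Hiro: 08:30–09:30.
Windows ≥ 30 min: 08:30–09:30.

08:30–09:30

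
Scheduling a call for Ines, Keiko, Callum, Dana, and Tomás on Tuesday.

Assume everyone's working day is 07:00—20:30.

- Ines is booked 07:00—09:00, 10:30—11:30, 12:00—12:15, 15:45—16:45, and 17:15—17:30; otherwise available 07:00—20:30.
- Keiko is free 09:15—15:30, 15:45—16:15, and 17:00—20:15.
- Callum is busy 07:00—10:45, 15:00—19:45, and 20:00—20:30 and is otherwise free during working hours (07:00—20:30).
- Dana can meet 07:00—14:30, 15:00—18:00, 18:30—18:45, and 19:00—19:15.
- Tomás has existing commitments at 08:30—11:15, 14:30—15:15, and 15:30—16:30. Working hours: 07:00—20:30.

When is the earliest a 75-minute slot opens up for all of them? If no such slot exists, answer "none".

Ines free within 07:00–20:30: 09:00–10:30, 11:30–12:00, 12:15–15:45, 16:45–17:15, 17:30–20:30.
Callum free within 07:00–20:30: 10:45–15:00, 19:45–20:00.
Tomás free within 07:00–20:30: 07:00–08:30, 11:15–14:30, 15:15–15:30, 16:30–20:30.
Ines ∩ Keiko: 09:15–10:30, 11:30–12:00, 12:15–15:30, 17:00–17:15, 17:30–20:15.
Ines ∩ Keiko ∩ Callum: 11:30–12:00, 12:15–15:00, 19:45–20:00.
Ines ∩ Keiko ∩ Callum ∩ Dana: 11:30–12:00, 12:15–14:30.
Ines ∩ Keiko ∩ Callum ∩ Dana ∩ Tomás: 11:30–12:00, 12:15–14:30.
Windows ≥ 75 min: 12:15–14:30.
Earliest such window starts at 12:15.

12:15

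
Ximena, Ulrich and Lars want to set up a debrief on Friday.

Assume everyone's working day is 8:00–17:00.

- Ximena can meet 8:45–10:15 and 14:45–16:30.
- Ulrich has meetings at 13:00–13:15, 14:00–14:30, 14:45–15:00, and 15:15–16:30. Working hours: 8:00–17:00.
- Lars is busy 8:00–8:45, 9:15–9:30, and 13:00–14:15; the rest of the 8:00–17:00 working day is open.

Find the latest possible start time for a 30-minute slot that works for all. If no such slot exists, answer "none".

09:45

Ulrich free within 08:00–17:00: 08:00–13:00, 13:15–14:00, 14:30–14:45, 15:00–15:15, 16:30–17:00.
Lars free within 08:00–17:00: 08:45–09:15, 09:30–13:00, 14:15–17:00.
Ximena ∩ Ulrich: 08:45–10:15, 15:00–15:15.
Ximena ∩ Ulrich ∩ Lars: 08:45–09:15, 09:30–10:15, 15:00–15:15.
Windows ≥ 30 min: 08:45–09:15, 09:30–10:15.
Latest start in the last window 09:30–10:15 is 10:15 − 30 min = 09:45.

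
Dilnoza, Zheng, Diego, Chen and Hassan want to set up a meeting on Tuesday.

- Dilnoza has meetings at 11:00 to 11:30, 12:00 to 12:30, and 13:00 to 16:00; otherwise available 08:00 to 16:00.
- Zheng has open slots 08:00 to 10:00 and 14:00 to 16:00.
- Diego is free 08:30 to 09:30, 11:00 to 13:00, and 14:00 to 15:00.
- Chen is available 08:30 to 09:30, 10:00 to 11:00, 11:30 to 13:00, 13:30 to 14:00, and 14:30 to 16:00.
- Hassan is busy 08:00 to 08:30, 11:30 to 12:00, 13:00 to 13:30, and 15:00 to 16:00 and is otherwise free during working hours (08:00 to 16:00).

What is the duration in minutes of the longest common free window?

Dilnoza free within 08:00–16:00: 08:00–11:00, 11:30–12:00, 12:30–13:00.
Hassan free within 08:00–16:00: 08:30–11:30, 12:00–13:00, 13:30–15:00.
Dilnoza ∩ Zheng: 08:00–10:00.
Dilnoza ∩ Zheng ∩ Diego: 08:30–09:30.
Dilnoza ∩ Zheng ∩ Diego ∩ Chen: 08:30–09:30.
Dilnoza ∩ Zheng ∩ Diego ∩ Chen ∩ Hassan: 08:30–09:30.
Single common window of 60 minutes.

60 minutes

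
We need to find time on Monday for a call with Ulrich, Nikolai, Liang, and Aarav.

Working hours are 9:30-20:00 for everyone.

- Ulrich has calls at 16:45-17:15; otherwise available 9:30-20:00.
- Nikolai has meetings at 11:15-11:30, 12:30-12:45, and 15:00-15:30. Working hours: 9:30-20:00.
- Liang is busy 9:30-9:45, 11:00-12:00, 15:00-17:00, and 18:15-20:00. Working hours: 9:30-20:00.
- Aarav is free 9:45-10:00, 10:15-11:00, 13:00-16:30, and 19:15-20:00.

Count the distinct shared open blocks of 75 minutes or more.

1

Ulrich free within 09:30–20:00: 09:30–16:45, 17:15–20:00.
Nikolai free within 09:30–20:00: 09:30–11:15, 11:30–12:30, 12:45–15:00, 15:30–20:00.
Liang free within 09:30–20:00: 09:45–11:00, 12:00–15:00, 17:00–18:15.
Ulrich ∩ Nikolai: 09:30–11:15, 11:30–12:30, 12:45–15:00, 15:30–16:45, 17:15–20:00.
Ulrich ∩ Nikolai ∩ Liang: 09:45–11:00, 12:00–12:30, 12:45–15:00, 17:15–18:15.
Ulrich ∩ Nikolai ∩ Liang ∩ Aarav: 09:45–10:00, 10:15–11:00, 13:00–15:00.
Windows ≥ 75 min: 13:00–15:00.
That's 1 window.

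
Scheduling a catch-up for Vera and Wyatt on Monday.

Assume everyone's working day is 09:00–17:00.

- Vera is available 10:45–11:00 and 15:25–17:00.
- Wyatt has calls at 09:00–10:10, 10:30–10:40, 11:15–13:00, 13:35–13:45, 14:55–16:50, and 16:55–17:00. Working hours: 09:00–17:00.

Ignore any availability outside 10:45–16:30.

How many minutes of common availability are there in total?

Wyatt free within 09:00–17:00: 10:10–10:30, 10:40–11:15, 13:00–13:35, 13:45–14:55, 16:50–16:55.
Vera ∩ Wyatt: 10:45–11:00, 16:50–16:55.
Restricted to 10:45–16:30: 10:45–11:00.
Total common minutes: 15.

15 minutes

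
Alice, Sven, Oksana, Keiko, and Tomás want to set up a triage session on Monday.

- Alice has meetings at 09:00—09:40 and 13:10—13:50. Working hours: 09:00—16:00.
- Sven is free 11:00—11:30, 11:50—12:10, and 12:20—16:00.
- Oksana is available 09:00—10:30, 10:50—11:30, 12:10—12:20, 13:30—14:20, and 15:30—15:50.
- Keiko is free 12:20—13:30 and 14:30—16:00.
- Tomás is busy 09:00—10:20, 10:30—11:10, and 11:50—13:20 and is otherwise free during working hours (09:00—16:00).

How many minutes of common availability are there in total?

Alice free within 09:00–16:00: 09:40–13:10, 13:50–16:00.
Tomás free within 09:00–16:00: 10:20–10:30, 11:10–11:50, 13:20–16:00.
Alice ∩ Sven: 11:00–11:30, 11:50–12:10, 12:20–13:10, 13:50–16:00.
Alice ∩ Sven ∩ Oksana: 11:00–11:30, 13:50–14:20, 15:30–15:50.
Alice ∩ Sven ∩ Oksana ∩ Keiko: 15:30–15:50.
Alice ∩ Sven ∩ Oksana ∩ Keiko ∩ Tomás: 15:30–15:50.
Total common minutes: 20.

20 minutes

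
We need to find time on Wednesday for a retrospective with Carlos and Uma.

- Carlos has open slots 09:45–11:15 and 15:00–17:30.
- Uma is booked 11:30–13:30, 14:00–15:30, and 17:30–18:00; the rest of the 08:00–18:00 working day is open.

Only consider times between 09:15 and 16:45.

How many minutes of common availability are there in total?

Uma free within 08:00–18:00: 08:00–11:30, 13:30–14:00, 15:30–17:30.
Carlos ∩ Uma: 09:45–11:15, 15:30–17:30.
Restricted to 09:15–16:45: 09:45–11:15, 15:30–16:45.
Total common minutes: 90 + 75 = 165.

165 minutes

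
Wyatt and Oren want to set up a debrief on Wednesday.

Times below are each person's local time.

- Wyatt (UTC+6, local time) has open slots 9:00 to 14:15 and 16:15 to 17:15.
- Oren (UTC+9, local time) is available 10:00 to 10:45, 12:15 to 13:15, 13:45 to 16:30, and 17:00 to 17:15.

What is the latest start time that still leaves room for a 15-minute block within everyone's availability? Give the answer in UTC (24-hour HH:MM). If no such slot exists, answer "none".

08:00

Wyatt → UTC: 03:00–08:15, 10:15–11:15.
Oren → UTC: 01:00–01:45, 03:15–04:15, 04:45–07:30, 08:00–08:15.
Wyatt ∩ Oren: 03:15–04:15, 04:45–07:30, 08:00–08:15.
Windows ≥ 15 min: 03:15–04:15, 04:45–07:30, 08:00–08:15.
Latest start in the last window 08:00–08:15 is 08:15 − 15 min = 08:00.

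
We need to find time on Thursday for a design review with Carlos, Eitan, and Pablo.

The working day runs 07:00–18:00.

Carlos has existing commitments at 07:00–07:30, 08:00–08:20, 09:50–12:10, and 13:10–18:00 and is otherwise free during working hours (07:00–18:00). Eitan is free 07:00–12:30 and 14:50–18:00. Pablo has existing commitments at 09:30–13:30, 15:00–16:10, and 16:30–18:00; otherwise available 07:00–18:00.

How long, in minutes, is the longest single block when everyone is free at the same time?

70 minutes

Carlos free within 07:00–18:00: 07:30–08:00, 08:20–09:50, 12:10–13:10.
Pablo free within 07:00–18:00: 07:00–09:30, 13:30–15:00, 16:10–16:30.
Carlos ∩ Eitan: 07:30–08:00, 08:20–09:50, 12:10–12:30.
Carlos ∩ Eitan ∩ Pablo: 07:30–08:00, 08:20–09:30.
Common window lengths: 30, 70 min; longest is 70.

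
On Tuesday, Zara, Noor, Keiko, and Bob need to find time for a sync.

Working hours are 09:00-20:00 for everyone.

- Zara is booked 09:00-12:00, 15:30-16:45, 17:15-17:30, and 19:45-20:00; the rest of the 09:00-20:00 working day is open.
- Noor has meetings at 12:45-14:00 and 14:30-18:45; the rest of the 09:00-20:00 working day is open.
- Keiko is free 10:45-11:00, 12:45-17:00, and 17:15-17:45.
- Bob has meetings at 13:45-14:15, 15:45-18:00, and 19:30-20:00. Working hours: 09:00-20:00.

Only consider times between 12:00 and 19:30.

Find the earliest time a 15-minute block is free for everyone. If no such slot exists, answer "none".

Zara free within 09:00–20:00: 12:00–15:30, 16:45–17:15, 17:30–19:45.
Noor free within 09:00–20:00: 09:00–12:45, 14:00–14:30, 18:45–20:00.
Bob free within 09:00–20:00: 09:00–13:45, 14:15–15:45, 18:00–19:30.
Zara ∩ Noor: 12:00–12:45, 14:00–14:30, 18:45–19:45.
Zara ∩ Noor ∩ Keiko: 14:00–14:30.
Zara ∩ Noor ∩ Keiko ∩ Bob: 14:15–14:30.
Restricted to 12:00–19:30: 14:15–14:30.
Windows ≥ 15 min: 14:15–14:30.
Earliest such window starts at 14:15.

14:15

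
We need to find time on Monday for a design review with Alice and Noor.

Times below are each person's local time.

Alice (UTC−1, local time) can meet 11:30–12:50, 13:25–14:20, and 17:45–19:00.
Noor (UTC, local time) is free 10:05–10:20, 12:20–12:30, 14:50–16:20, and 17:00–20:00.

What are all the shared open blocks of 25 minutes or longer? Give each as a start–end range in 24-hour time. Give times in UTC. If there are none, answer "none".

Alice → UTC: 12:30–13:50, 14:25–15:20, 18:45–20:00.
Noor → UTC: 10:05–10:20, 12:20–12:30, 14:50–16:20, 17:00–20:00.
Alice ∩ Noor: 14:50–15:20, 18:45–20:00.
Windows ≥ 25 min: 14:50–15:20, 18:45–20:00.

14:50–15:20, 18:45–20:00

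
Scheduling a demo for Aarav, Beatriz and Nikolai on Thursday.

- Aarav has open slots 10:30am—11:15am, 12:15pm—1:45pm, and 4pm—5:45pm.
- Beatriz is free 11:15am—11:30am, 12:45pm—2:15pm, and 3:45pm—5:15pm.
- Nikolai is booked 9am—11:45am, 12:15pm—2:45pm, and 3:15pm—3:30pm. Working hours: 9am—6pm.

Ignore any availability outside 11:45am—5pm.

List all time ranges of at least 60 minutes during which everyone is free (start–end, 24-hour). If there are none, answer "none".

Nikolai free within 09:00–18:00: 11:45–12:15, 14:45–15:15, 15:30–18:00.
Aarav ∩ Beatriz: 12:45–13:45, 16:00–17:15.
Aarav ∩ Beatriz ∩ Nikolai: 16:00–17:15.
Restricted to 11:45–17:00: 16:00–17:00.
Windows ≥ 60 min: 16:00–17:00.

16:00–17:00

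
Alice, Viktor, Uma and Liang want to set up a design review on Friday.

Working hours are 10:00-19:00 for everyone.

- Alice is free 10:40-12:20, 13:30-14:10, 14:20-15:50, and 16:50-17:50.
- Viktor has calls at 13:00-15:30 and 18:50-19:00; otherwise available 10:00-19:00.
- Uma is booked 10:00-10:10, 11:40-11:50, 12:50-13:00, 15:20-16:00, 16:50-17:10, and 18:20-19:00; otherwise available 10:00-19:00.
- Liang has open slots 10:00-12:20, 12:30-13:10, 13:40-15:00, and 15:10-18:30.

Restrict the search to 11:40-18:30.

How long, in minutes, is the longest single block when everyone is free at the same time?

40 minutes

Viktor free within 10:00–19:00: 10:00–13:00, 15:30–18:50.
Uma free within 10:00–19:00: 10:10–11:40, 11:50–12:50, 13:00–15:20, 16:00–16:50, 17:10–18:20.
Alice ∩ Viktor: 10:40–12:20, 15:30–15:50, 16:50–17:50.
Alice ∩ Viktor ∩ Uma: 10:40–11:40, 11:50–12:20, 17:10–17:50.
Alice ∩ Viktor ∩ Uma ∩ Liang: 10:40–11:40, 11:50–12:20, 17:10–17:50.
Restricted to 11:40–18:30: 11:50–12:20, 17:10–17:50.
Common window lengths: 30, 40 min; longest is 40.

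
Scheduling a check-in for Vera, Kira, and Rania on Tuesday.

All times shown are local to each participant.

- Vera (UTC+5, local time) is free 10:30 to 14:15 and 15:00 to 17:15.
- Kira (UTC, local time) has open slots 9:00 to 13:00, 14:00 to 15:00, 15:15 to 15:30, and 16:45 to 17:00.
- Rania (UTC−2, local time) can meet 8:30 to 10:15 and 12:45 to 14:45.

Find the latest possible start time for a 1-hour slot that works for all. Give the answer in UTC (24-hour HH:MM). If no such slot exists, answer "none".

Vera → UTC: 05:30–09:15, 10:00–12:15.
Kira → UTC: 09:00–13:00, 14:00–15:00, 15:15–15:30, 16:45–17:00.
Rania → UTC: 10:30–12:15, 14:45–16:45.
Vera ∩ Kira: 09:00–09:15, 10:00–12:15.
Vera ∩ Kira ∩ Rania: 10:30–12:15.
Windows ≥ 60 min: 10:30–12:15.
Latest start in the last window 10:30–12:15 is 12:15 − 60 min = 11:15.

11:15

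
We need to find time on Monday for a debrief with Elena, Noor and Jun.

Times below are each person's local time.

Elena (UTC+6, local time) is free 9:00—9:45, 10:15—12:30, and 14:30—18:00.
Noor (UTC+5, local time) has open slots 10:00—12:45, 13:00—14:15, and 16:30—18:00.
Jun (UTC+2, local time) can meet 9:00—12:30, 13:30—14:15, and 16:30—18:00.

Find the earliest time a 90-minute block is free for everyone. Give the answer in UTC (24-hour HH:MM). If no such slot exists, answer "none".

Elena → UTC: 03:00–03:45, 04:15–06:30, 08:30–12:00.
Noor → UTC: 05:00–07:45, 08:00–09:15, 11:30–13:00.
Jun → UTC: 07:00–10:30, 11:30–12:15, 14:30–16:00.
Elena ∩ Noor: 05:00–06:30, 08:30–09:15, 11:30–12:00.
Elena ∩ Noor ∩ Jun: 08:30–09:15, 11:30–12:00.
Windows ≥ 90 min: (none).

none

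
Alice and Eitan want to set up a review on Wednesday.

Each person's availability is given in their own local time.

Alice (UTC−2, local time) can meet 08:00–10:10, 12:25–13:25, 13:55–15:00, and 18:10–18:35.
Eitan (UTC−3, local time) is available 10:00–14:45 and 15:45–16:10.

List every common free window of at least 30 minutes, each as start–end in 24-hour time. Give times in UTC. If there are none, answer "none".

14:25–15:25, 15:55–17:00

Alice → UTC: 10:00–12:10, 14:25–15:25, 15:55–17:00, 20:10–20:35.
Eitan → UTC: 13:00–17:45, 18:45–19:10.
Alice ∩ Eitan: 14:25–15:25, 15:55–17:00.
Windows ≥ 30 min: 14:25–15:25, 15:55–17:00.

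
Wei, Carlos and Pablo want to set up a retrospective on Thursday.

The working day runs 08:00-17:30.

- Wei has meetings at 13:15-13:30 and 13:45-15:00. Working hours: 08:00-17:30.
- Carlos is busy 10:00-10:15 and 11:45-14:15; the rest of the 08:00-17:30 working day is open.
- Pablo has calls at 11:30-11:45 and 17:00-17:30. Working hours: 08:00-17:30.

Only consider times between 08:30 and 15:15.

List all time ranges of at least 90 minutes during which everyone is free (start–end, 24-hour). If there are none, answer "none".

08:30–10:00

Wei free within 08:00–17:30: 08:00–13:15, 13:30–13:45, 15:00–17:30.
Carlos free within 08:00–17:30: 08:00–10:00, 10:15–11:45, 14:15–17:30.
Pablo free within 08:00–17:30: 08:00–11:30, 11:45–17:00.
Wei ∩ Carlos: 08:00–10:00, 10:15–11:45, 15:00–17:30.
Wei ∩ Carlos ∩ Pablo: 08:00–10:00, 10:15–11:30, 15:00–17:00.
Restricted to 08:30–15:15: 08:30–10:00, 10:15–11:30, 15:00–15:15.
Windows ≥ 90 min: 08:30–10:00.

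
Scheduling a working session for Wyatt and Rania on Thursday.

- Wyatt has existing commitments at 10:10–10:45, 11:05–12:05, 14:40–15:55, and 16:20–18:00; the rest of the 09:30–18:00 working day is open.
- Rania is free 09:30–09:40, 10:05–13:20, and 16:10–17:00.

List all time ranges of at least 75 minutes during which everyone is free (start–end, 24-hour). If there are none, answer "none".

12:05–13:20

Wyatt free within 09:30–18:00: 09:30–10:10, 10:45–11:05, 12:05–14:40, 15:55–16:20.
Wyatt ∩ Rania: 09:30–09:40, 10:05–10:10, 10:45–11:05, 12:05–13:20, 16:10–16:20.
Windows ≥ 75 min: 12:05–13:20.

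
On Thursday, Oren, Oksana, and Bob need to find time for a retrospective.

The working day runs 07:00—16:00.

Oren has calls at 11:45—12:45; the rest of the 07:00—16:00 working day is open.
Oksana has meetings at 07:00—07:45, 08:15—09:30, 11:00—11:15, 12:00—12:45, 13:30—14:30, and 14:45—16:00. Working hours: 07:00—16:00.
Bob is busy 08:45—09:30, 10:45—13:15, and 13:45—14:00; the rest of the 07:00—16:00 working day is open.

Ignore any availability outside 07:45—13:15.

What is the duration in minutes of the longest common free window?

75 minutes

Oren free within 07:00–16:00: 07:00–11:45, 12:45–16:00.
Oksana free within 07:00–16:00: 07:45–08:15, 09:30–11:00, 11:15–12:00, 12:45–13:30, 14:30–14:45.
Bob free within 07:00–16:00: 07:00–08:45, 09:30–10:45, 13:15–13:45, 14:00–16:00.
Oren ∩ Oksana: 07:45–08:15, 09:30–11:00, 11:15–11:45, 12:45–13:30, 14:30–14:45.
Oren ∩ Oksana ∩ Bob: 07:45–08:15, 09:30–10:45, 13:15–13:30, 14:30–14:45.
Restricted to 07:45–13:15: 07:45–08:15, 09:30–10:45.
Common window lengths: 30, 75 min; longest is 75.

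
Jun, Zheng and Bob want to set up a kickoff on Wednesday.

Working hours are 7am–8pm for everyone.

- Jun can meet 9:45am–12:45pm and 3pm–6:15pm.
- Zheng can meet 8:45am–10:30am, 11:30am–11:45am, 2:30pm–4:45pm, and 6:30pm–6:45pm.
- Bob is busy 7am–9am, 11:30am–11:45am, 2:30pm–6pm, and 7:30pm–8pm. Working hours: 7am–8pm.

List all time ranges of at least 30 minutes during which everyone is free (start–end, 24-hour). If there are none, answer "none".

Bob free within 07:00–20:00: 09:00–11:30, 11:45–14:30, 18:00–19:30.
Jun ∩ Zheng: 09:45–10:30, 11:30–11:45, 15:00–16:45.
Jun ∩ Zheng ∩ Bob: 09:45–10:30.
Windows ≥ 30 min: 09:45–10:30.

09:45–10:30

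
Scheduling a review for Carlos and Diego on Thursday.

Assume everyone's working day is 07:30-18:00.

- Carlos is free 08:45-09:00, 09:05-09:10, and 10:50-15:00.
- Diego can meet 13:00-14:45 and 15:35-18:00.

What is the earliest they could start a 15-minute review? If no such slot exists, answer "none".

Carlos ∩ Diego: 13:00–14:45.
Windows ≥ 15 min: 13:00–14:45.
Earliest such window starts at 13:00.

13:00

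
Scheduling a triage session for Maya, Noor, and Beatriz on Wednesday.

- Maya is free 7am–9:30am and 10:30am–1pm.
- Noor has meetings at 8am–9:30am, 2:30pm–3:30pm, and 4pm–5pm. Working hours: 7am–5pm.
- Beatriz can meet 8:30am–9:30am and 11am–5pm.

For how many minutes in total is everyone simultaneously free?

120 minutes

Noor free within 07:00–17:00: 07:00–08:00, 09:30–14:30, 15:30–16:00.
Maya ∩ Noor: 07:00–08:00, 10:30–13:00.
Maya ∩ Noor ∩ Beatriz: 11:00–13:00.
Total common minutes: 120.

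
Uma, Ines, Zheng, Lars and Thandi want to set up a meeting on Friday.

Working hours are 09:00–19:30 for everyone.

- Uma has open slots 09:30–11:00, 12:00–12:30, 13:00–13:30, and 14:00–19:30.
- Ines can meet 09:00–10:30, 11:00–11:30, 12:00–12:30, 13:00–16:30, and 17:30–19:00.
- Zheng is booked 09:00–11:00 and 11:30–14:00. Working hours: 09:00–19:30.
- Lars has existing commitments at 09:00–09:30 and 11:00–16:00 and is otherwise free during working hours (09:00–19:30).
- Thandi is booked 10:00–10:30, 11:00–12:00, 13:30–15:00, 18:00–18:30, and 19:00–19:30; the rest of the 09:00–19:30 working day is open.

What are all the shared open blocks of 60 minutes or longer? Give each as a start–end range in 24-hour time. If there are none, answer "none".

none

Zheng free within 09:00–19:30: 11:00–11:30, 14:00–19:30.
Lars free within 09:00–19:30: 09:30–11:00, 16:00–19:30.
Thandi free within 09:00–19:30: 09:00–10:00, 10:30–11:00, 12:00–13:30, 15:00–18:00, 18:30–19:00.
Uma ∩ Ines: 09:30–10:30, 12:00–12:30, 13:00–13:30, 14:00–16:30, 17:30–19:00.
Uma ∩ Ines ∩ Zheng: 14:00–16:30, 17:30–19:00.
Uma ∩ Ines ∩ Zheng ∩ Lars: 16:00–16:30, 17:30–19:00.
Uma ∩ Ines ∩ Zheng ∩ Lars ∩ Thandi: 16:00–16:30, 17:30–18:00, 18:30–19:00.
Windows ≥ 60 min: (none).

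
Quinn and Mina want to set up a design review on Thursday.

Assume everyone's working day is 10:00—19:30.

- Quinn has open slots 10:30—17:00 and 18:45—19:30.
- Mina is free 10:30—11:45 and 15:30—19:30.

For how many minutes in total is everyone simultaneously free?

210 minutes

Quinn ∩ Mina: 10:30–11:45, 15:30–17:00, 18:45–19:30.
Total common minutes: 75 + 90 + 45 = 210.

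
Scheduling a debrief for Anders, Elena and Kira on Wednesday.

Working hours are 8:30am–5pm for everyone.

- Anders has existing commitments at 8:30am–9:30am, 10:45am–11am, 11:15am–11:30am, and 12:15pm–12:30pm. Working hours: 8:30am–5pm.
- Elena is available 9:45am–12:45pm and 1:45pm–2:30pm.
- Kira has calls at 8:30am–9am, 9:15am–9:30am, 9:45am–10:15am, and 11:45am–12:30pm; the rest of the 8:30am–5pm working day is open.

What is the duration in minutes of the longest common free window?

Anders free within 08:30–17:00: 09:30–10:45, 11:00–11:15, 11:30–12:15, 12:30–17:00.
Kira free within 08:30–17:00: 09:00–09:15, 09:30–09:45, 10:15–11:45, 12:30–17:00.
Anders ∩ Elena: 09:45–10:45, 11:00–11:15, 11:30–12:15, 12:30–12:45, 13:45–14:30.
Anders ∩ Elena ∩ Kira: 10:15–10:45, 11:00–11:15, 11:30–11:45, 12:30–12:45, 13:45–14:30.
Common window lengths: 30, 15, 15, 15, 45 min; longest is 45.

45 minutes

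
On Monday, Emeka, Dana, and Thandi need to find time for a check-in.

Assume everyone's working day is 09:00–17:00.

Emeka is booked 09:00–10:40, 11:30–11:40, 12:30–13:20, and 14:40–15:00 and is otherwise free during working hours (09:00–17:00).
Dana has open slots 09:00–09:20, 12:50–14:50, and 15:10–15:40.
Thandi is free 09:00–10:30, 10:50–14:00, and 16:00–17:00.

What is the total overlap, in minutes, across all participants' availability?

40 minutes

Emeka free within 09:00–17:00: 10:40–11:30, 11:40–12:30, 13:20–14:40, 15:00–17:00.
Emeka ∩ Dana: 13:20–14:40, 15:10–15:40.
Emeka ∩ Dana ∩ Thandi: 13:20–14:00.
Total common minutes: 40.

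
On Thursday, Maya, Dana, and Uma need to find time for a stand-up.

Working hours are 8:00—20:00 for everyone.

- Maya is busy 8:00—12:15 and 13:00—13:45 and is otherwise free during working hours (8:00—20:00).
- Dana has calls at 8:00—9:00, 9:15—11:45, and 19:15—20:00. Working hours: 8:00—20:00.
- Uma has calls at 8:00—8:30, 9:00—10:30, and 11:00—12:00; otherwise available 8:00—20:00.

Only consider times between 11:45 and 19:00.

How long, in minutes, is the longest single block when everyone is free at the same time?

315 minutes

Maya free within 08:00–20:00: 12:15–13:00, 13:45–20:00.
Dana free within 08:00–20:00: 09:00–09:15, 11:45–19:15.
Uma free within 08:00–20:00: 08:30–09:00, 10:30–11:00, 12:00–20:00.
Maya ∩ Dana: 12:15–13:00, 13:45–19:15.
Maya ∩ Dana ∩ Uma: 12:15–13:00, 13:45–19:15.
Restricted to 11:45–19:00: 12:15–13:00, 13:45–19:00.
Common window lengths: 45, 315 min; longest is 315.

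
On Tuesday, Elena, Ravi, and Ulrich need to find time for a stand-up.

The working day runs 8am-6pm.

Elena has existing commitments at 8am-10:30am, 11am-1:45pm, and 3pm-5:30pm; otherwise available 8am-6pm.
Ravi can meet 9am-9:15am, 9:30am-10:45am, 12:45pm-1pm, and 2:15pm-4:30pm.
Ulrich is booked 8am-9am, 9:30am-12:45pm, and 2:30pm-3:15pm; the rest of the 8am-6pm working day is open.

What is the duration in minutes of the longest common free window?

Elena free within 08:00–18:00: 10:30–11:00, 13:45–15:00, 17:30–18:00.
Ulrich free within 08:00–18:00: 09:00–09:30, 12:45–14:30, 15:15–18:00.
Elena ∩ Ravi: 10:30–10:45, 14:15–15:00.
Elena ∩ Ravi ∩ Ulrich: 14:15–14:30.
Single common window of 15 minutes.

15 minutes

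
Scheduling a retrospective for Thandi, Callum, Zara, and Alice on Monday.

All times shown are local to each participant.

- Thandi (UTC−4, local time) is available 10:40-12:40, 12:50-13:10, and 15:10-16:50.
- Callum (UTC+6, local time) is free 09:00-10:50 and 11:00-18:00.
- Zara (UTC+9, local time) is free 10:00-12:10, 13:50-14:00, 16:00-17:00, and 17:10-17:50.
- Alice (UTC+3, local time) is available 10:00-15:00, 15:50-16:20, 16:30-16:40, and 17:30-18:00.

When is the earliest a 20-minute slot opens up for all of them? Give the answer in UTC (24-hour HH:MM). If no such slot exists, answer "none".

none

Thandi → UTC: 14:40–16:40, 16:50–17:10, 19:10–20:50.
Callum → UTC: 03:00–04:50, 05:00–12:00.
Zara → UTC: 01:00–03:10, 04:50–05:00, 07:00–08:00, 08:10–08:50.
Alice → UTC: 07:00–12:00, 12:50–13:20, 13:30–13:40, 14:30–15:00.
Thandi ∩ Callum: (none).
Thandi ∩ Callum ∩ Zara: (none).
Thandi ∩ Callum ∩ Zara ∩ Alice: (none).
Windows ≥ 20 min: (none).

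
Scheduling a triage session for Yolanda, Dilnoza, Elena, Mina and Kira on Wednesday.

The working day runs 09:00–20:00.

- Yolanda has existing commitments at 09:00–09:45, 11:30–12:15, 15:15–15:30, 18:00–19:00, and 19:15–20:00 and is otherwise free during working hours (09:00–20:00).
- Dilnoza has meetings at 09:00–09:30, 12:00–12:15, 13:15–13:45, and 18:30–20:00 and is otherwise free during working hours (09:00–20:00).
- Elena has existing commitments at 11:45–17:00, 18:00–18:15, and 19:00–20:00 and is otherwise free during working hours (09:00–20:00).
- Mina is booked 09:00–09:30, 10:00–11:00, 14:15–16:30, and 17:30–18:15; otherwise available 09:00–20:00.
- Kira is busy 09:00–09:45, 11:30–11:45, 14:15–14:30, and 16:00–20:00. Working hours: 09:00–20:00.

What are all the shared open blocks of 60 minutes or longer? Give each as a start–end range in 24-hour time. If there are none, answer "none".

Yolanda free within 09:00–20:00: 09:45–11:30, 12:15–15:15, 15:30–18:00, 19:00–19:15.
Dilnoza free within 09:00–20:00: 09:30–12:00, 12:15–13:15, 13:45–18:30.
Elena free within 09:00–20:00: 09:00–11:45, 17:00–18:00, 18:15–19:00.
Mina free within 09:00–20:00: 09:30–10:00, 11:00–14:15, 16:30–17:30, 18:15–20:00.
Kira free within 09:00–20:00: 09:45–11:30, 11:45–14:15, 14:30–16:00.
Yolanda ∩ Dilnoza: 09:45–11:30, 12:15–13:15, 13:45–15:15, 15:30–18:00.
Yolanda ∩ Dilnoza ∩ Elena: 09:45–11:30, 17:00–18:00.
Yolanda ∩ Dilnoza ∩ Elena ∩ Mina: 09:45–10:00, 11:00–11:30, 17:00–17:30.
Yolanda ∩ Dilnoza ∩ Elena ∩ Mina ∩ Kira: 09:45–10:00, 11:00–11:30.
Windows ≥ 60 min: (none).

none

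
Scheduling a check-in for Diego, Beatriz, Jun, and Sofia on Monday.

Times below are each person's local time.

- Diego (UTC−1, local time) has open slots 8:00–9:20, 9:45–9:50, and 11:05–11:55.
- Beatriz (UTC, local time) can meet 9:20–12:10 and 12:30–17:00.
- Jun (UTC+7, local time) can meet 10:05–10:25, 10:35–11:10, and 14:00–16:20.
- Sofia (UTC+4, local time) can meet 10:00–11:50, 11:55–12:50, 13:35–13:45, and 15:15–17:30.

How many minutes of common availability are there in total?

Diego → UTC: 09:00–10:20, 10:45–10:50, 12:05–12:55.
Beatriz → UTC: 09:20–12:10, 12:30–17:00.
Jun → UTC: 03:05–03:25, 03:35–04:10, 07:00–09:20.
Sofia → UTC: 06:00–07:50, 07:55–08:50, 09:35–09:45, 11:15–13:30.
Diego ∩ Beatriz: 09:20–10:20, 10:45–10:50, 12:05–12:10, 12:30–12:55.
Diego ∩ Beatriz ∩ Jun: (none).
Diego ∩ Beatriz ∩ Jun ∩ Sofia: (none).
Total common minutes: 0.

0 minutes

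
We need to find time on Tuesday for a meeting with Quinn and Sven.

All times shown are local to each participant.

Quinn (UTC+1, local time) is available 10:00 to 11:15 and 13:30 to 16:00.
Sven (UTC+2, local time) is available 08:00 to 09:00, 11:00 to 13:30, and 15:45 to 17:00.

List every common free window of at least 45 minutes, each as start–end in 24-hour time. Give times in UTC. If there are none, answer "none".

09:00–10:15, 13:45–15:00

Quinn → UTC: 09:00–10:15, 12:30–15:00.
Sven → UTC: 06:00–07:00, 09:00–11:30, 13:45–15:00.
Quinn ∩ Sven: 09:00–10:15, 13:45–15:00.
Windows ≥ 45 min: 09:00–10:15, 13:45–15:00.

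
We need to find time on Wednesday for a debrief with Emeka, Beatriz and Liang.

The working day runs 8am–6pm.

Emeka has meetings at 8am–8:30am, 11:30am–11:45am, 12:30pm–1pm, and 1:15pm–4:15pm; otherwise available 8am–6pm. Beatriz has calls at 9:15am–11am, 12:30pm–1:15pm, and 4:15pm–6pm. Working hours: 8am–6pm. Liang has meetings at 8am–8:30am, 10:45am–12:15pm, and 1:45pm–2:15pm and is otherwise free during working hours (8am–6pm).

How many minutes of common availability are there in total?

Emeka free within 08:00–18:00: 08:30–11:30, 11:45–12:30, 13:00–13:15, 16:15–18:00.
Beatriz free within 08:00–18:00: 08:00–09:15, 11:00–12:30, 13:15–16:15.
Liang free within 08:00–18:00: 08:30–10:45, 12:15–13:45, 14:15–18:00.
Emeka ∩ Beatriz: 08:30–09:15, 11:00–11:30, 11:45–12:30.
Emeka ∩ Beatriz ∩ Liang: 08:30–09:15, 12:15–12:30.
Total common minutes: 45 + 15 = 60.

60 minutes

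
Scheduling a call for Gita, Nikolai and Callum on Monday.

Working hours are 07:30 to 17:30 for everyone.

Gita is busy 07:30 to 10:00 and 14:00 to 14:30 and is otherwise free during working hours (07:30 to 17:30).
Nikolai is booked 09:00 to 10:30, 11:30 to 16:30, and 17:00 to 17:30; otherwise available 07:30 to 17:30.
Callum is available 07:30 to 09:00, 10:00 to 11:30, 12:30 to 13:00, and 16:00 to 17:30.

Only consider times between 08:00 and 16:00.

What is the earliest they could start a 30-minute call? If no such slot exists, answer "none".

10:30

Gita free within 07:30–17:30: 10:00–14:00, 14:30–17:30.
Nikolai free within 07:30–17:30: 07:30–09:00, 10:30–11:30, 16:30–17:00.
Gita ∩ Nikolai: 10:30–11:30, 16:30–17:00.
Gita ∩ Nikolai ∩ Callum: 10:30–11:30, 16:30–17:00.
Restricted to 08:00–16:00: 10:30–11:30.
Windows ≥ 30 min: 10:30–11:30.
Earliest such window starts at 10:30.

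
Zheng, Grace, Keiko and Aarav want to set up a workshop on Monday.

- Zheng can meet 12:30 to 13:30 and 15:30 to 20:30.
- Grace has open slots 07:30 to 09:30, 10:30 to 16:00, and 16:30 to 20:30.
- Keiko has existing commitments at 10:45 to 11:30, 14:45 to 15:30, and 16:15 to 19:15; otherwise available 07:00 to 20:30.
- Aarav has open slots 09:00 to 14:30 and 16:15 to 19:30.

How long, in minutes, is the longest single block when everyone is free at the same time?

60 minutes

Keiko free within 07:00–20:30: 07:00–10:45, 11:30–14:45, 15:30–16:15, 19:15–20:30.
Zheng ∩ Grace: 12:30–13:30, 15:30–16:00, 16:30–20:30.
Zheng ∩ Grace ∩ Keiko: 12:30–13:30, 15:30–16:00, 19:15–20:30.
Zheng ∩ Grace ∩ Keiko ∩ Aarav: 12:30–13:30, 19:15–19:30.
Common window lengths: 60, 15 min; longest is 60.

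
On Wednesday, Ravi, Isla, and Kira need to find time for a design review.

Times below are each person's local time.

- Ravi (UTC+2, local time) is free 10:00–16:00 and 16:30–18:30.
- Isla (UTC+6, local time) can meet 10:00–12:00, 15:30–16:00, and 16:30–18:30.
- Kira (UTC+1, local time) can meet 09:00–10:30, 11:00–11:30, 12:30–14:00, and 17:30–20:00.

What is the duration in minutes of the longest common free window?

60 minutes

Ravi → UTC: 08:00–14:00, 14:30–16:30.
Isla → UTC: 04:00–06:00, 09:30–10:00, 10:30–12:30.
Kira → UTC: 08:00–09:30, 10:00–10:30, 11:30–13:00, 16:30–19:00.
Ravi ∩ Isla: 09:30–10:00, 10:30–12:30.
Ravi ∩ Isla ∩ Kira: 11:30–12:30.
Single common window of 60 minutes.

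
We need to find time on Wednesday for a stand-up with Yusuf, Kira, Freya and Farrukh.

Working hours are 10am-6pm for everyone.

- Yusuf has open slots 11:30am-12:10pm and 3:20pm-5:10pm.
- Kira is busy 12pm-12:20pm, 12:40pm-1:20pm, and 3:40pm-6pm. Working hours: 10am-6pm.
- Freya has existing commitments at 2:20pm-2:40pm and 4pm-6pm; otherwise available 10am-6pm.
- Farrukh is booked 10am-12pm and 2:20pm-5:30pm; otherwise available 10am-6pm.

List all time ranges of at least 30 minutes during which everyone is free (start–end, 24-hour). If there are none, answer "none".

Kira free within 10:00–18:00: 10:00–12:00, 12:20–12:40, 13:20–15:40.
Freya free within 10:00–18:00: 10:00–14:20, 14:40–16:00.
Farrukh free within 10:00–18:00: 12:00–14:20, 17:30–18:00.
Yusuf ∩ Kira: 11:30–12:00, 15:20–15:40.
Yusuf ∩ Kira ∩ Freya: 11:30–12:00, 15:20–15:40.
Yusuf ∩ Kira ∩ Freya ∩ Farrukh: (none).
Windows ≥ 30 min: (none).

none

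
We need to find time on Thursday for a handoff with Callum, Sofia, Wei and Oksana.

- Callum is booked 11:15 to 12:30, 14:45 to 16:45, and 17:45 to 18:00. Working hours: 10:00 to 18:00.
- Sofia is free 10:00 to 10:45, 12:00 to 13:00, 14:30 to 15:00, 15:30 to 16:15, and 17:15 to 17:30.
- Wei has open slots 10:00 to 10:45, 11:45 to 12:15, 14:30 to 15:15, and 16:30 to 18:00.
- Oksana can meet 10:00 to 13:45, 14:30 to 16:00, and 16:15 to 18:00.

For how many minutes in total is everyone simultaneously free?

Callum free within 10:00–18:00: 10:00–11:15, 12:30–14:45, 16:45–17:45.
Callum ∩ Sofia: 10:00–10:45, 12:30–13:00, 14:30–14:45, 17:15–17:30.
Callum ∩ Sofia ∩ Wei: 10:00–10:45, 14:30–14:45, 17:15–17:30.
Callum ∩ Sofia ∩ Wei ∩ Oksana: 10:00–10:45, 14:30–14:45, 17:15–17:30.
Total common minutes: 45 + 15 + 15 = 75.

75 minutes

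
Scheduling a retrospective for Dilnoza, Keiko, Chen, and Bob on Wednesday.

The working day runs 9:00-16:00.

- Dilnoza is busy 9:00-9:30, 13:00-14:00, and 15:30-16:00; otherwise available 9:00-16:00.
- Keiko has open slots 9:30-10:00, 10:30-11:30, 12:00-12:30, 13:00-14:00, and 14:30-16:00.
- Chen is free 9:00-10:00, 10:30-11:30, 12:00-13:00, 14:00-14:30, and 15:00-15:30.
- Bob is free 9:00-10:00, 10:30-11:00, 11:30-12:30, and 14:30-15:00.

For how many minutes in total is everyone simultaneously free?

Dilnoza free within 09:00–16:00: 09:30–13:00, 14:00–15:30.
Dilnoza ∩ Keiko: 09:30–10:00, 10:30–11:30, 12:00–12:30, 14:30–15:30.
Dilnoza ∩ Keiko ∩ Chen: 09:30–10:00, 10:30–11:30, 12:00–12:30, 15:00–15:30.
Dilnoza ∩ Keiko ∩ Chen ∩ Bob: 09:30–10:00, 10:30–11:00, 12:00–12:30.
Total common minutes: 30 + 30 + 30 = 90.

90 minutes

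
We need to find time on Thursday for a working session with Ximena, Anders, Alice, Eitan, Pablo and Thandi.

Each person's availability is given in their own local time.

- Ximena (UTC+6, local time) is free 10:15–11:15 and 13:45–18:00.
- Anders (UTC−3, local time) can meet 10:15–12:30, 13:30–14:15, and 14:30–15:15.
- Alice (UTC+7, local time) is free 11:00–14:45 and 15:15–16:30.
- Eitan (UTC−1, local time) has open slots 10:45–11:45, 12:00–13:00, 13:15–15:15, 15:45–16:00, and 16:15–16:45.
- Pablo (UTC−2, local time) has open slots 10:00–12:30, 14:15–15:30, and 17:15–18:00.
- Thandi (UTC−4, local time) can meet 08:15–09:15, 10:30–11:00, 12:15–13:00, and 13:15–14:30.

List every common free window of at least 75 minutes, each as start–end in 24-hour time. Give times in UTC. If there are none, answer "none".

none

Ximena → UTC: 04:15–05:15, 07:45–12:00.
Anders → UTC: 13:15–15:30, 16:30–17:15, 17:30–18:15.
Alice → UTC: 04:00–07:45, 08:15–09:30.
Eitan → UTC: 11:45–12:45, 13:00–14:00, 14:15–16:15, 16:45–17:00, 17:15–17:45.
Pablo → UTC: 12:00–14:30, 16:15–17:30, 19:15–20:00.
Thandi → UTC: 12:15–13:15, 14:30–15:00, 16:15–17:00, 17:15–18:30.
Ximena ∩ Anders: (none).
Ximena ∩ Anders ∩ Alice: (none).
Ximena ∩ Anders ∩ Alice ∩ Eitan: (none).
Ximena ∩ Anders ∩ Alice ∩ Eitan ∩ Pablo: (none).
Ximena ∩ Anders ∩ Alice ∩ Eitan ∩ Pablo ∩ Thandi: (none).
Windows ≥ 75 min: (none).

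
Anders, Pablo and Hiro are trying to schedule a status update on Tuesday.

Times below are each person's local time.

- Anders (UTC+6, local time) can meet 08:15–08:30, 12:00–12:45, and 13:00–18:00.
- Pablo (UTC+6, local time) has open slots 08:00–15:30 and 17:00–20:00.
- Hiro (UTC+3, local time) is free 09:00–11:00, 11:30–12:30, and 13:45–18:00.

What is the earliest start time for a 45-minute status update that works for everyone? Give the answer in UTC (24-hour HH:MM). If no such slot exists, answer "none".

Anders → UTC: 02:15–02:30, 06:00–06:45, 07:00–12:00.
Pablo → UTC: 02:00–09:30, 11:00–14:00.
Hiro → UTC: 06:00–08:00, 08:30–09:30, 10:45–15:00.
Anders ∩ Pablo: 02:15–02:30, 06:00–06:45, 07:00–09:30, 11:00–12:00.
Anders ∩ Pablo ∩ Hiro: 06:00–06:45, 07:00–08:00, 08:30–09:30, 11:00–12:00.
Windows ≥ 45 min: 06:00–06:45, 07:00–08:00, 08:30–09:30, 11:00–12:00.
Earliest such window starts at 06:00.

06:00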